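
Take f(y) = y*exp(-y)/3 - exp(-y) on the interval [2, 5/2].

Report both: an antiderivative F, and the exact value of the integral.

Antiderivative: F(y) = (2 - y)*exp(-y)/3; value = -exp(-5/2)/6

f has the shape u'v + uv' for u = 2/3 - y/3 and v = exp(-y) — it is the derivative of the product u*v.
F(y) = (2 - y)*exp(-y)/3 is an antiderivative of f.
Check: d/dy[(2 - y)*exp(-y)/3] = (y - 3)*exp(-y)/3, which equals f(y).
F(5/2) = -exp(-5/2)/6; F(2) = 0.
Integral = F(5/2) - F(2) = -exp(-5/2)/6.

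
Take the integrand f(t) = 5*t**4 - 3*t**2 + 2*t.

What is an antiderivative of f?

Integrate term by term and add the pieces.
Check: d/dt[t**2*(t**3 - t + 1)] = 5*t**4 - 3*t**2 + 2*t = f(t).

An antiderivative is F(t) = t**2*(t**3 - t + 1).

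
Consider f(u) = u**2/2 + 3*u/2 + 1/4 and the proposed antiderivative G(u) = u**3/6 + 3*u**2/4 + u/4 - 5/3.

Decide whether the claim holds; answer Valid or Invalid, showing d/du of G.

d/du[G] = u**2/2 + 3*u/2 + 1/4
This equals f(u) exactly, so the claim holds.

Valid - differentiating G returns exactly f.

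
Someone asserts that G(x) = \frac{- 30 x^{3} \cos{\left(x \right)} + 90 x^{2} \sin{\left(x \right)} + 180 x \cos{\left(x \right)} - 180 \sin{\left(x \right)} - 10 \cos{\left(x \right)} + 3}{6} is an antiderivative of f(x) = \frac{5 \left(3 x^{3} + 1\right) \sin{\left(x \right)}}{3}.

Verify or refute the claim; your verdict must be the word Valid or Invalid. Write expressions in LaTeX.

d/dx[G] = 5 x^{3} \sin{\left(x \right)} + \frac{5 \sin{\left(x \right)}}{3}
This equals f(x) exactly, so the claim holds.

Valid - differentiating G returns exactly f.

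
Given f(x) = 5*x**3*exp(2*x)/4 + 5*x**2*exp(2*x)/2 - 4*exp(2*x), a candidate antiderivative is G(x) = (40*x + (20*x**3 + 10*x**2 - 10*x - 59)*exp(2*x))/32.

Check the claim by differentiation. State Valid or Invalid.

d/dx[G] = 5*x**3*exp(2*x)/4 + 5*x**2*exp(2*x)/2 - 4*exp(2*x) + 5/4
d/dx[G] - f(x) = 5/4 != 0.

Invalid: d/dx[G] - f = 5/4, which is not 0.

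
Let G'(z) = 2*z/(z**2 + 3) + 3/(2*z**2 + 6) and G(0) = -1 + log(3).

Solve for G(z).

The integrand splits into summands that can be handled one at a time.
A general antiderivative is log(z**2 + 3) + sqrt(3)*atan(sqrt(3)*z/3)/2 + C.
The condition gives C = -1 + log(3) - (log(3)) = -1.
So G(z) = (2*log(z**2 + 3) + sqrt(3)*atan(sqrt(3)*z/3) - 2)/2.
Check: d/dz[(2*log(z**2 + 3) + sqrt(3)*atan(sqrt(3)*z/3) - 2)/2] = (4*z + 3)/(2*z**2 + 6), which equals G'(z).

G(z) = (2*log(z**2 + 3) + sqrt(3)*atan(sqrt(3)*z/3) - 2)/2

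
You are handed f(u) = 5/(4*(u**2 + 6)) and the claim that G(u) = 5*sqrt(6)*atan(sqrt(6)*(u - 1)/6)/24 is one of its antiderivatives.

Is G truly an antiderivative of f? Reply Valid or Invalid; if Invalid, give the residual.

d/du[G] = 5/(4*u**2 - 8*u + 28)
d/du[G] - f(u) = (10*u - 5)/(4*u**4 - 8*u**3 + 52*u**2 - 48*u + 168) != 0.

Invalid: d/du[G] - f = (10*u - 5)/(4*u**4 - 8*u**3 + 52*u**2 - 48*u + 168), which is not 0.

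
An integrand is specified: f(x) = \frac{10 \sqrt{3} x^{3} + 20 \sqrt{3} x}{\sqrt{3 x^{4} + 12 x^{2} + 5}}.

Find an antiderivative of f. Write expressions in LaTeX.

f matches the chain-rule pattern g'(h)*h' with inner function h(x) = x^{4} + 4 x^{2} + \frac{5}{3}; substituting u = h(x) collapses the integral.
Check: d/dx[5 \sqrt{x^{4} + 4 x^{2} + \frac{5}{3}}] = \frac{10 \sqrt{3} x^{3} + 20 \sqrt{3} x}{\sqrt{3 x^{4} + 12 x^{2} + 5}} = f(x).

An antiderivative is F(x) = 5 \sqrt{x^{4} + 4 x^{2} + \frac{5}{3}}.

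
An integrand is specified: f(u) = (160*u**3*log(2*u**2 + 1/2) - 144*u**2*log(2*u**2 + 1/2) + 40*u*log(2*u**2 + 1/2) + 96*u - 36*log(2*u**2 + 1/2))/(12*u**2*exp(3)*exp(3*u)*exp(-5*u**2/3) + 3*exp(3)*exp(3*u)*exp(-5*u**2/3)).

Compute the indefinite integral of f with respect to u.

F(u) = 4*exp(-3)*exp(-3*u)*exp(5*u**2/3)*log(2*u**2 + 1/2) + C

Recognize the product-rule pattern: f = v'r + vr' with v = 4*exp(5*u**2/3 - 3*u - 3), r = log(2*u**2 + 1/2), so integration by parts undoes it.
Check: d/du[4*exp(-3)*exp(-3*u)*exp(5*u**2/3)*log(2*u**2 + 1/2)] = (160*u**3*exp(5*u**2/3)*log(2*u**2 + 1/2) - 144*u**2*exp(5*u**2/3)*log(2*u**2 + 1/2) + 40*u*exp(5*u**2/3)*log(2*u**2 + 1/2) + 96*u*exp(5*u**2/3) - 36*exp(5*u**2/3)*log(2*u**2 + 1/2))/(12*u**2*exp(3)*exp(3*u) + 3*exp(3)*exp(3*u)), which equals f(u).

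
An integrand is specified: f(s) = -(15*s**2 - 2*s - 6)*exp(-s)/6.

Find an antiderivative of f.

An antiderivative is F(s) = (15*s**2 + 28*s + 22)*exp(-s)/6.

f has the shape u'v + uv' for u = 5*s**2/2 + 14*s/3 + 11/3 and v = exp(-s) — it is the derivative of the product u*v.
Check: d/ds[(15*s**2 + 28*s + 22)*exp(-s)/6] = (-15*s**2 + 2*s + 6)*exp(-s)/6, which equals f(s).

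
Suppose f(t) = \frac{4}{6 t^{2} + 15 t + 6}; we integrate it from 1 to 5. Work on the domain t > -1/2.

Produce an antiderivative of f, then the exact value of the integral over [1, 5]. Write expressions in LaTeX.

Antiderivative: F(t) = \frac{4 \log{\left(t + \frac{1}{2} \right)}}{9} - \frac{4 \log{\left(t + 2 \right)}}{9}; value = - \frac{4 \log{\left(7 \right)}}{9} - \frac{4 \log{\left(\frac{3}{2} \right)}}{9} + \frac{4 \log{\left(3 \right)}}{9} + \frac{4 \log{\left(\frac{11}{2} \right)}}{9}

Factor the denominator (3 \left(t + 2\right) \left(2 t + 1\right)) and decompose: f = \frac{8}{9 \left(2 t + 1\right)} - \frac{4}{9 \left(t + 2\right)}; each piece integrates to a log, atan, or power term.
F(t) = \frac{4 \log{\left(t + \frac{1}{2} \right)}}{9} - \frac{4 \log{\left(t + 2 \right)}}{9} is an antiderivative of f.
Check: d/dt[\frac{4 \log{\left(t + \frac{1}{2} \right)}}{9} - \frac{4 \log{\left(t + 2 \right)}}{9}] = \frac{4}{6 t^{2} + 15 t + 6} = f(t).
F(5) = - \frac{4 \log{\left(7 \right)}}{9} + \frac{4 \log{\left(\frac{11}{2} \right)}}{9}; F(1) = - \frac{4 \log{\left(3 \right)}}{9} + \frac{4 \log{\left(\frac{3}{2} \right)}}{9}.
Integral = F(5) - F(1) = - \frac{4 \log{\left(7 \right)}}{9} - \frac{4 \log{\left(\frac{3}{2} \right)}}{9} + \frac{4 \log{\left(3 \right)}}{9} + \frac{4 \log{\left(\frac{11}{2} \right)}}{9}.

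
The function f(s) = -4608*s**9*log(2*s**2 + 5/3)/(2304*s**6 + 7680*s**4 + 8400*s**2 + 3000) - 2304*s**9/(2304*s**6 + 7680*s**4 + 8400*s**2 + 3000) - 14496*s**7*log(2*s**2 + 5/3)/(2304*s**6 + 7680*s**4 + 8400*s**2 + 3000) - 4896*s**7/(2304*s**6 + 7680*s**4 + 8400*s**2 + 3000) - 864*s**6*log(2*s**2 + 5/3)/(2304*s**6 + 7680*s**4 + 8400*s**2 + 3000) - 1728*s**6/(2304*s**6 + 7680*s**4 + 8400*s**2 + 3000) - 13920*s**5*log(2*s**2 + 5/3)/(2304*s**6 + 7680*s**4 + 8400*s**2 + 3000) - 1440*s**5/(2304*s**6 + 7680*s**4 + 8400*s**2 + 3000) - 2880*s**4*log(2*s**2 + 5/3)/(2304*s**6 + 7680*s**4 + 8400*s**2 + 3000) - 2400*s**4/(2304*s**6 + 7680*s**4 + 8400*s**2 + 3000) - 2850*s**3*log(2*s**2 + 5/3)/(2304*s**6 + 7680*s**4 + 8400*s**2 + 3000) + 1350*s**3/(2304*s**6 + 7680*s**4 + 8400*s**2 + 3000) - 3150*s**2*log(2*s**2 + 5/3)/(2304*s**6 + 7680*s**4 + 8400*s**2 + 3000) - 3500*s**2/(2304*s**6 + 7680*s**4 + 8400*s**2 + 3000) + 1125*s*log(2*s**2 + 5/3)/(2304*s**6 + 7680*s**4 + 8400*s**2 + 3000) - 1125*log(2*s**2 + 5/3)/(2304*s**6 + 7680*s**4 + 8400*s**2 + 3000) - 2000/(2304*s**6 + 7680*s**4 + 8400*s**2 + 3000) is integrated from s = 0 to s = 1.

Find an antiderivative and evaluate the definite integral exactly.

Antiderivative: F(s) = (-96*s**6*log(2*s**2 + 5/3) - 84*s**4*log(2*s**2 + 5/3) - 72*s**3*log(2*s**2 + 5/3) + 45*s**2*log(2*s**2 + 5/3) - 90*s*log(2*s**2 + 5/3) - 160*s)/(192*s**2 + 240); value = -11*log(11/3)/16 - 10/27

The integrand splits into summands that can be handled one at a time.
F(s) = (-96*s**6*log(2*s**2 + 5/3) - 84*s**4*log(2*s**2 + 5/3) - 72*s**3*log(2*s**2 + 5/3) + 45*s**2*log(2*s**2 + 5/3) - 90*s*log(2*s**2 + 5/3) - 160*s)/(192*s**2 + 240) is an antiderivative of f.
Check: d/ds[(-96*s**6*log(2*s**2 + 5/3) - 84*s**4*log(2*s**2 + 5/3) - 72*s**3*log(2*s**2 + 5/3) + 45*s**2*log(2*s**2 + 5/3) - 90*s*log(2*s**2 + 5/3) - 160*s)/(192*s**2 + 240)] = (-4608*s**9*log(2*s**2 + 5/3) - 2304*s**9 - 14496*s**7*log(2*s**2 + 5/3) - 4896*s**7 - 864*s**6*log(2*s**2 + 5/3) - 1728*s**6 - 13920*s**5*log(2*s**2 + 5/3) - 1440*s**5 - 2880*s**4*log(2*s**2 + 5/3) - 2400*s**4 - 2850*s**3*log(2*s**2 + 5/3) + 1350*s**3 - 3150*s**2*log(2*s**2 + 5/3) - 3500*s**2 + 1125*s*log(2*s**2 + 5/3) - 1125*log(2*s**2 + 5/3) - 2000)/(2304*s**6 + 7680*s**4 + 8400*s**2 + 3000), which equals f(s).
F(1) = -11*log(11/3)/16 - 10/27; F(0) = 0.
Integral = F(1) - F(0) = -11*log(11/3)/16 - 10/27.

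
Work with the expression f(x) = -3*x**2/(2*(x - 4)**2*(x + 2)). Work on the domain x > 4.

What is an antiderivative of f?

The denominator factors as 2*(x - 4)**2*(x + 2); partial fractions split f into directly integrable pieces: -1/(6*(x + 2)) - 4/(3*(x - 4)) - 4/(x - 4)**2.
Check: d/dx[(-8*(x - 4)*log(x - 4) - (x - 4)*log(x + 2) + 24)/(6*(x - 4))] = -3*x**2/(2*x**3 - 12*x**2 + 64), which equals f(x).

An antiderivative is F(x) = (-8*(x - 4)*log(x - 4) - (x - 4)*log(x + 2) + 24)/(6*(x - 4)).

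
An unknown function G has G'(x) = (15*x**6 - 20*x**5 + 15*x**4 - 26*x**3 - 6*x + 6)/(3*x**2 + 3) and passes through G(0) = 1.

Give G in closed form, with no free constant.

Differentiate the proposed G(x) back; it has to land on the given G'(x).
A general antiderivative is x**5 - 5*x**4/3 - x**2 + 2*atan(x) + 1 + C.
The condition gives C = 1 - (1) = 0.
So G(x) = x**5 - 5*x**4/3 - x**2 + 2*atan(x) + 1.
Check: d/dx[x**5 - 5*x**4/3 - x**2 + 2*atan(x) + 1] = (15*x**6 - 20*x**5 + 15*x**4 - 26*x**3 - 6*x + 6)/(3*x**2 + 3) = G'(x).

G(x) = x**5 - 5*x**4/3 - x**2 + 2*atan(x) + 1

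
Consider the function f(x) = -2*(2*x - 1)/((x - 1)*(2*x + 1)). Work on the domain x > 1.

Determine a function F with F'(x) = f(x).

Factor the denominator ((x - 1)*(2*x + 1)) and decompose: f = -8/(3*(2*x + 1)) - 2/(3*(x - 1)); each piece integrates to a log, atan, or power term.
Check: d/dx[2*(-log(x - 1) - 2*log(x + 1/2))/3] = (2 - 4*x)/(2*x**2 - x - 1), which equals f(x).

An antiderivative is F(x) = 2*(-log(x - 1) - 2*log(x + 1/2))/3.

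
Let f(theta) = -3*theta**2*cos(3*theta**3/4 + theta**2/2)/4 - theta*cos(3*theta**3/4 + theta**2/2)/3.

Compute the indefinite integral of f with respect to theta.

The substitution u = 3*theta**3/4 + theta**2/2 works: f is exactly (dF/du)*(du/dtheta) for that inner function.
Check: d/dtheta[-sin(3*theta**3/4 + theta**2/2)/3] = -3*theta**2*cos(3*theta**3/4 + theta**2/2)/4 - theta*cos(3*theta**3/4 + theta**2/2)/3 = f(theta).

F(theta) = -sin(3*theta**3/4 + theta**2/2)/3 + C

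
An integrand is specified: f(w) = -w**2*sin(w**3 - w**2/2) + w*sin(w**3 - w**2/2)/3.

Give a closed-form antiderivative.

The substitution u = w**3 - w**2/2 works: f is exactly (dF/du)*(du/dw) for that inner function.
Check: d/dw[cos(w**3 - w**2/2)/3] = -w**2*sin(w**3 - w**2/2) + w*sin(w**3 - w**2/2)/3 = f(w).

An antiderivative is F(w) = cos(w**3 - w**2/2)/3.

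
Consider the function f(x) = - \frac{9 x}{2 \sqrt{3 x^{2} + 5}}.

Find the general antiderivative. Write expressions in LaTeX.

F(x) = - \frac{3 \sqrt{3 x^{2} + 5}}{2} + C

The substitution u = 3 x^{2} + 5 works: f is exactly (dF/du)*(du/dx) for that inner function.
Check: d/dx[- \frac{3 \sqrt{3 x^{2} + 5}}{2}] = - \frac{9 x}{2 \sqrt{3 x^{2} + 5}} = f(x).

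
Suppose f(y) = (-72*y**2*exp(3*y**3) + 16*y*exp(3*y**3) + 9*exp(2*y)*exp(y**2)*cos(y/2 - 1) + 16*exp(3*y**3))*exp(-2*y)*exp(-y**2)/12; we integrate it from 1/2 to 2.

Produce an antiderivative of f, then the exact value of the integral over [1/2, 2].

An antiderivative F(y) passes only if d/dy[F] lands on f(y) exactly.
F(y) = 3*sin(y/2 - 1)/2 - 2*exp(-2*y)*exp(-y**2)*exp(3*y**3)/3 is an antiderivative of f.
Check: d/dy[3*sin(y/2 - 1)/2 - 2*exp(-2*y)*exp(-y**2)*exp(3*y**3)/3] = (-72*y**2*exp(3*y**3) + 16*y*exp(3*y**3) + 9*exp(2*y)*exp(y**2)*cos(y/2 - 1) + 16*exp(3*y**3))*exp(-2*y)*exp(-y**2)/12 = f(y).
F(2) = -2*exp(16)/3; F(1/2) = -3*sin(3/4)/2 - 2*exp(-7/8)/3.
Integral = F(2) - F(1/2) = -2*exp(16)/3 + 2*exp(-7/8)/3 + 3*sin(3/4)/2.

Antiderivative: F(y) = 3*sin(y/2 - 1)/2 - 2*exp(-2*y)*exp(-y**2)*exp(3*y**3)/3; value = -2*exp(16)/3 + 2*exp(-7/8)/3 + 3*sin(3/4)/2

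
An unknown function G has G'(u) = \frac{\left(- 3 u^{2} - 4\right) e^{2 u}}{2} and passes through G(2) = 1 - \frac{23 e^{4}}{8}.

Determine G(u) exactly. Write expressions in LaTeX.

Recognize the product-rule pattern: G'(u) = v'r + vr' with v = - \frac{3 u^{2}}{4} + \frac{3 u}{4} - \frac{11}{8}, r = e^{2 u}, so integration by parts undoes it.
A general antiderivative is \frac{\left(- 6 u^{2} + 6 u - 11\right) e^{2 u}}{8} + C.
The condition gives C = 1 - \frac{23 e^{4}}{8} - (- \frac{23 e^{4}}{8}) = 1.
So G(u) = - \frac{3 u^{2} e^{2 u}}{4} + \frac{3 u e^{2 u}}{4} - \frac{11 e^{2 u}}{8} + 1.
Check: d/du[- \frac{3 u^{2} e^{2 u}}{4} + \frac{3 u e^{2 u}}{4} - \frac{11 e^{2 u}}{8} + 1] = - \frac{3 u^{2} e^{2 u}}{2} - 2 e^{2 u}, which equals G'(u).

G(u) = - \frac{3 u^{2} e^{2 u}}{4} + \frac{3 u e^{2 u}}{4} - \frac{11 e^{2 u}}{8} + 1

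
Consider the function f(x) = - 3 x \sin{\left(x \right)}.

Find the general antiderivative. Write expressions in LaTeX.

A candidate is checked by its d/dx: the result must match f(x).
Check: d/dx[3 x \cos{\left(x \right)} - 3 \sin{\left(x \right)}] = - 3 x \sin{\left(x \right)} = f(x).

F(x) = 3 x \cos{\left(x \right)} - 3 \sin{\left(x \right)} + C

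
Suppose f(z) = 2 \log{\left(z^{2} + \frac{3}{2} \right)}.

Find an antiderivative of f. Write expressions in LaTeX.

Recover f(z) by differentiating a candidate F(z); any mismatch rules it out.
Check: d/dz[2 \left(z \log{\left(z^{2} + \frac{3}{2} \right)} - 2 z + \sqrt{6} \operatorname{atan}{\left(\frac{\sqrt{6} z}{3} \right)}\right)] = 2 \log{\left(z^{2} + \frac{3}{2} \right)} = f(z).

An antiderivative is F(z) = 2 \left(z \log{\left(z^{2} + \frac{3}{2} \right)} - 2 z + \sqrt{6} \operatorname{atan}{\left(\frac{\sqrt{6} z}{3} \right)}\right).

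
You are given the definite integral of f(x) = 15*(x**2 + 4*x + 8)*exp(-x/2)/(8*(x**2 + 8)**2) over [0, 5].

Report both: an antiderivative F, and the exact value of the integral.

Recognize the product-rule pattern: f = u'v + uv' with u = -15/(8*(x**2/2 + 4)), v = exp(-x/2), so integration by parts undoes it.
F(x) = -15/(4*x**2*exp(x/2) + 32*exp(x/2)) is an antiderivative of f.
Check: d/dx[-15/(4*x**2*exp(x/2) + 32*exp(x/2))] = (15*x**2 + 60*x + 120)/(8*x**4*exp(x/2) + 128*x**2*exp(x/2) + 512*exp(x/2)), which equals f(x).
F(5) = -5*exp(-5/2)/44; F(0) = -15/32.
Integral = F(5) - F(0) = 15/32 - 5*exp(-5/2)/44.

Antiderivative: F(x) = -15/(4*x**2*exp(x/2) + 32*exp(x/2)); value = 15/32 - 5*exp(-5/2)/44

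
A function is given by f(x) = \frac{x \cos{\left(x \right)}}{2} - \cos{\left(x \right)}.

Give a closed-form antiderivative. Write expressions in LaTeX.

An antiderivative is F(x) = \frac{x \sin{\left(x \right)}}{2} - \sin{\left(x \right)} + \frac{\cos{\left(x \right)}}{2}.

Integrate term by term and add the pieces.
Check: d/dx[\frac{x \sin{\left(x \right)}}{2} - \sin{\left(x \right)} + \frac{\cos{\left(x \right)}}{2}] = \frac{x \cos{\left(x \right)}}{2} - \cos{\left(x \right)} = f(x).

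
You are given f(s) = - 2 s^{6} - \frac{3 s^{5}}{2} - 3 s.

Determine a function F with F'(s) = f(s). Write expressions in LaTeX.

The integrand splits into summands that can be handled one at a time.
Check: d/ds[- \frac{2 s^{7}}{7} - \frac{s^{6}}{4} - \frac{3 s^{2}}{2}] = - 2 s^{6} - \frac{3 s^{5}}{2} - 3 s = f(s).

An antiderivative is F(s) = - \frac{2 s^{7}}{7} - \frac{s^{6}}{4} - \frac{3 s^{2}}{2}.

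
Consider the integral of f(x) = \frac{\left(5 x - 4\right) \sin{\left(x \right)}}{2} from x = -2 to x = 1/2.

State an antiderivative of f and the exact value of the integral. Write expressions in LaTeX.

Antiderivative: F(x) = - \frac{5 x \cos{\left(x \right)}}{2} + \frac{5 \sin{\left(x \right)}}{2} + 2 \cos{\left(x \right)}; value = \frac{3 \cos{\left(\frac{1}{2} \right)}}{4} + \frac{5 \sin{\left(\frac{1}{2} \right)}}{2} + \frac{5 \sin{\left(2 \right)}}{2} - 7 \cos{\left(2 \right)}

Check any antiderivative F(x) by computing F'(x) and comparing it with f(x).
F(x) = - \frac{5 x \cos{\left(x \right)}}{2} + \frac{5 \sin{\left(x \right)}}{2} + 2 \cos{\left(x \right)} is an antiderivative of f.
Check: d/dx[- \frac{5 x \cos{\left(x \right)}}{2} + \frac{5 \sin{\left(x \right)}}{2} + 2 \cos{\left(x \right)}] = \frac{5 x \sin{\left(x \right)}}{2} - 2 \sin{\left(x \right)}, which equals f(x).
F(1/2) = \frac{3 \cos{\left(\frac{1}{2} \right)}}{4} + \frac{5 \sin{\left(\frac{1}{2} \right)}}{2}; F(-2) = 7 \cos{\left(2 \right)} - \frac{5 \sin{\left(2 \right)}}{2}.
Integral = F(1/2) - F(-2) = \frac{3 \cos{\left(\frac{1}{2} \right)}}{4} + \frac{5 \sin{\left(\frac{1}{2} \right)}}{2} + \frac{5 \sin{\left(2 \right)}}{2} - 7 \cos{\left(2 \right)}.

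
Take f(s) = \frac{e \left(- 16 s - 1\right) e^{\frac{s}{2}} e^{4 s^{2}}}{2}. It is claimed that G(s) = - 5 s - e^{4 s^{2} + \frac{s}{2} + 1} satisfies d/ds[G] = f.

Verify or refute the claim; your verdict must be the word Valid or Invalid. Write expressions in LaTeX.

d/ds[G] = - 8 e s e^{\frac{s}{2}} e^{4 s^{2}} - \frac{e e^{\frac{s}{2}} e^{4 s^{2}}}{2} - 5
d/ds[G] - f(s) = -5 != 0.

Invalid: d/ds[G] - f = -5, which is not 0.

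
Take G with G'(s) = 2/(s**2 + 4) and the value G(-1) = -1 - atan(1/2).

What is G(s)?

Any candidate G(s) must reproduce the stated G'(s) exactly.
A general antiderivative is atan(s/2) + C.
The condition gives C = -1 - atan(1/2) - (-atan(1/2)) = -1.
So G(s) = atan(s/2) - 1.
Check: d/ds[atan(s/2) - 1] = 2/(s**2 + 4) = G'(s).

G(s) = atan(s/2) - 1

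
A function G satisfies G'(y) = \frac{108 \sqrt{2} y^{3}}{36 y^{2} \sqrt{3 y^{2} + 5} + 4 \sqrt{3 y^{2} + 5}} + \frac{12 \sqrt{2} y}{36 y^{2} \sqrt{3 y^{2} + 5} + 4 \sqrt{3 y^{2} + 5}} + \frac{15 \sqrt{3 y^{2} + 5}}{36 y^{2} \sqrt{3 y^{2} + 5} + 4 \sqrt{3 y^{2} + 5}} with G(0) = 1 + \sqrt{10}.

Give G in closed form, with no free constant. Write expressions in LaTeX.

The integrand splits into summands that can be handled one at a time.
A general antiderivative is 2 \sqrt{\frac{3 y^{2}}{2} + \frac{5}{2}} + \frac{5 \operatorname{atan}{\left(3 y \right)}}{4} + C.
The condition gives C = 1 + \sqrt{10} - (\sqrt{10}) = 1.
So G(y) = \frac{4 \sqrt{2} \sqrt{3 y^{2} + 5} + 5 \operatorname{atan}{\left(3 y \right)} + 4}{4}.
Check: d/dy[\frac{4 \sqrt{2} \sqrt{3 y^{2} + 5} + 5 \operatorname{atan}{\left(3 y \right)} + 4}{4}] = \frac{108 \sqrt{2} y^{3} + 12 \sqrt{2} y + 15 \sqrt{3 y^{2} + 5}}{36 y^{2} \sqrt{3 y^{2} + 5} + 4 \sqrt{3 y^{2} + 5}}, which equals G'(y).

G(y) = \frac{4 \sqrt{2} \sqrt{3 y^{2} + 5} + 5 \operatorname{atan}{\left(3 y \right)} + 4}{4}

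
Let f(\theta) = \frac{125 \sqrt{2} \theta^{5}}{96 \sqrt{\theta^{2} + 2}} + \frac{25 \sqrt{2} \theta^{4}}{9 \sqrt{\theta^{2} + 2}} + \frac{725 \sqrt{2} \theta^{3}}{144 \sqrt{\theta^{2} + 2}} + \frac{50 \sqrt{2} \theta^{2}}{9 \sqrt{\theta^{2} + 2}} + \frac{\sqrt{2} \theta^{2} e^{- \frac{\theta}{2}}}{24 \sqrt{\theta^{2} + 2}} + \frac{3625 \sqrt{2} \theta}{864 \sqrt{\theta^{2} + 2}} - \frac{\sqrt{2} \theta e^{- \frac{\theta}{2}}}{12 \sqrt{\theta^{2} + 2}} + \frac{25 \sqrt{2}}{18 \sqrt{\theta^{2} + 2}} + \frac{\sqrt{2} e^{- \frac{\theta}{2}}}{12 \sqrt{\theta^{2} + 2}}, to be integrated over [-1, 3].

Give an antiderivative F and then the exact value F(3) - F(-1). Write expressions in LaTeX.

f has the shape u'v + uv' for u = \frac{\sqrt{2 \theta^{2} + 4}}{3} and v = \frac{\left(\frac{5 \theta^{2}}{4} + \frac{5 \theta}{3} + \frac{5}{4}\right)^{2}}{2} - \frac{e^{- \frac{\theta}{2}}}{4} — it is the derivative of the product u*v.
F(\theta) = \frac{\sqrt{2} \sqrt{\theta^{2} + 2} \left(225 \theta^{4} e^{\frac{\theta}{2}} + 600 \theta^{3} e^{\frac{\theta}{2}} + 850 \theta^{2} e^{\frac{\theta}{2}} + 600 \theta e^{\frac{\theta}{2}} + 225 e^{\frac{\theta}{2}} - 72\right) e^{- \frac{\theta}{2}}}{864} is an antiderivative of f.
Check: d/d\theta[\frac{\sqrt{2} \sqrt{\theta^{2} + 2} \left(225 \theta^{4} e^{\frac{\theta}{2}} + 600 \theta^{3} e^{\frac{\theta}{2}} + 850 \theta^{2} e^{\frac{\theta}{2}} + 600 \theta e^{\frac{\theta}{2}} + 225 e^{\frac{\theta}{2}} - 72\right) e^{- \frac{\theta}{2}}}{864}] = \frac{\left(1125 \sqrt{2} \theta^{5} e^{\theta} + 2400 \sqrt{2} \theta^{4} e^{\theta} + 4350 \sqrt{2} \theta^{3} e^{\theta} + 36 \sqrt{2} \theta^{2} e^{\frac{\theta}{2}} + 4800 \sqrt{2} \theta^{2} e^{\theta} - 72 \sqrt{2} \theta e^{\frac{\theta}{2}} + 3625 \sqrt{2} \theta e^{\theta} + 72 \sqrt{2} e^{\frac{\theta}{2}} + 1200 \sqrt{2} e^{\theta}\right) e^{- \theta}}{864 \sqrt{\theta^{2} + 2}}, which equals f(\theta).
F(3) = - \frac{\sqrt{22}}{12 e^{\frac{3}{2}}} + \frac{1225 \sqrt{22}}{24}; F(-1) = - \frac{\sqrt{6} e^{\frac{1}{2}}}{12} + \frac{25 \sqrt{6}}{216}.
Integral = F(3) - F(-1) = - \frac{25 \sqrt{6}}{216} - \frac{\sqrt{22}}{12 e^{\frac{3}{2}}} + \frac{\sqrt{6} e^{\frac{1}{2}}}{12} + \frac{1225 \sqrt{22}}{24}.

Antiderivative: F(\theta) = \frac{\sqrt{2} \sqrt{\theta^{2} + 2} \left(225 \theta^{4} e^{\frac{\theta}{2}} + 600 \theta^{3} e^{\frac{\theta}{2}} + 850 \theta^{2} e^{\frac{\theta}{2}} + 600 \theta e^{\frac{\theta}{2}} + 225 e^{\frac{\theta}{2}} - 72\right) e^{- \frac{\theta}{2}}}{864}; value = - \frac{25 \sqrt{6}}{216} - \frac{\sqrt{22}}{12 e^{\frac{3}{2}}} + \frac{\sqrt{6} e^{\frac{1}{2}}}{12} + \frac{1225 \sqrt{22}}{24}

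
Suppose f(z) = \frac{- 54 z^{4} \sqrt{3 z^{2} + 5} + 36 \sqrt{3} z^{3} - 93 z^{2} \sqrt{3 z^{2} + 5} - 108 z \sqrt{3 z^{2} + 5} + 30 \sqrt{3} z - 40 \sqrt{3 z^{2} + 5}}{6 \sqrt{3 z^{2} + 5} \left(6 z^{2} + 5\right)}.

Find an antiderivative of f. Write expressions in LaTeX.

Any candidate F(z) must reproduce f(z) exactly when differentiated.
Check: d/dz[- \frac{z^{3}}{2} - \frac{4 z}{3} + \sqrt{z^{2} + \frac{5}{3}} - \frac{3 \log{\left(2 z^{2} + \frac{5}{3} \right)}}{2}] = \frac{- 54 z^{4} \sqrt{3 z^{2} + 5} + 36 \sqrt{3} z^{3} - 93 z^{2} \sqrt{3 z^{2} + 5} - 108 z \sqrt{3 z^{2} + 5} + 30 \sqrt{3} z - 40 \sqrt{3 z^{2} + 5}}{36 z^{2} \sqrt{3 z^{2} + 5} + 30 \sqrt{3 z^{2} + 5}}, which equals f(z).

An antiderivative is F(z) = - \frac{z^{3}}{2} - \frac{4 z}{3} + \sqrt{z^{2} + \frac{5}{3}} - \frac{3 \log{\left(2 z^{2} + \frac{5}{3} \right)}}{2}.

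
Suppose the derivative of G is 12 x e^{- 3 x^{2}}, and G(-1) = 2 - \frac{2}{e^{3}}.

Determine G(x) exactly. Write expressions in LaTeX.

G(x) = 2 - 2 e^{- 3 x^{2}}

G'(x) matches the chain-rule pattern g'(h)*h' with inner function h(x) = - 3 x^{2}; substituting u = h(x) collapses the integral.
A general antiderivative is - 2 e^{- 3 x^{2}} + C.
The condition gives C = 2 - \frac{2}{e^{3}} - (- \frac{2}{e^{3}}) = 2.
So G(x) = 2 - 2 e^{- 3 x^{2}}.
Check: d/dx[2 - 2 e^{- 3 x^{2}}] = 12 x e^{- 3 x^{2}} = G'(x).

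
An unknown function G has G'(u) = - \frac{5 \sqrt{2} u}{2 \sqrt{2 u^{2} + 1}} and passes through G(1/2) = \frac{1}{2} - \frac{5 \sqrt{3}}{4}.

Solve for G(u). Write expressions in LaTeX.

G(u) = - \frac{5 \sqrt{2} \sqrt{2 u^{2} + 1}}{4} + \frac{1}{2}

The substitution w = 4 u^{2} + 2 works: G'(u) is exactly (dG/dw)*(dw/du) for that inner function.
A general antiderivative is - \frac{5 \sqrt{4 u^{2} + 2}}{4} + C.
The condition gives C = \frac{1}{2} - \frac{5 \sqrt{3}}{4} - (- \frac{5 \sqrt{3}}{4}) = \frac{1}{2}.
So G(u) = - \frac{5 \sqrt{2} \sqrt{2 u^{2} + 1}}{4} + \frac{1}{2}.
Check: d/du[- \frac{5 \sqrt{2} \sqrt{2 u^{2} + 1}}{4} + \frac{1}{2}] = - \frac{5 \sqrt{2} u}{2 \sqrt{2 u^{2} + 1}} = G'(u).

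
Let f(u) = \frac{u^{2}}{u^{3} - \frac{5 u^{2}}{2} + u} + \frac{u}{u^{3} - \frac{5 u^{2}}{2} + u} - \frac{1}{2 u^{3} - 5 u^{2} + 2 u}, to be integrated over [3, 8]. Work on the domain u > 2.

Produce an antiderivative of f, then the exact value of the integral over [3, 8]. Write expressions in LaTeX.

The denominator factors as u \left(u - 2\right) \left(2 u - 1\right); partial fractions split f into directly integrable pieces: - \frac{2}{3 \left(2 u - 1\right)} + \frac{11}{6 \left(u - 2\right)} - \frac{1}{2 u}.
F(u) = - \frac{\log{\left(u \right)}}{2} + \frac{11 \log{\left(u - 2 \right)}}{6} - \frac{\log{\left(u - \frac{1}{2} \right)}}{3} is an antiderivative of f.
Check: d/du[- \frac{\log{\left(u \right)}}{2} + \frac{11 \log{\left(u - 2 \right)}}{6} - \frac{\log{\left(u - \frac{1}{2} \right)}}{3}] = \frac{2 u^{2} + 2 u - 1}{2 u^{3} - 5 u^{2} + 2 u}, which equals f(u).
F(8) = - \frac{\log{\left(8 \right)}}{2} - \frac{\log{\left(\frac{15}{2} \right)}}{3} + \frac{11 \log{\left(6 \right)}}{6}; F(3) = - \frac{\log{\left(3 \right)}}{2} - \frac{\log{\left(\frac{5}{2} \right)}}{3}.
Integral = F(8) - F(3) = - \frac{\log{\left(8 \right)}}{2} - \frac{\log{\left(\frac{15}{2} \right)}}{3} + \frac{\log{\left(\frac{5}{2} \right)}}{3} + \frac{\log{\left(3 \right)}}{2} + \frac{11 \log{\left(6 \right)}}{6}.

Antiderivative: F(u) = - \frac{\log{\left(u \right)}}{2} + \frac{11 \log{\left(u - 2 \right)}}{6} - \frac{\log{\left(u - \frac{1}{2} \right)}}{3}; value = - \frac{\log{\left(8 \right)}}{2} - \frac{\log{\left(\frac{15}{2} \right)}}{3} + \frac{\log{\left(\frac{5}{2} \right)}}{3} + \frac{\log{\left(3 \right)}}{2} + \frac{11 \log{\left(6 \right)}}{6}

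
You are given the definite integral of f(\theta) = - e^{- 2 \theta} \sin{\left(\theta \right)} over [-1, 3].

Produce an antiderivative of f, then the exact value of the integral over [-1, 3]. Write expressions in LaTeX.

Differentiate the proposed F(\theta) back; it has to land on f(\theta) exactly.
F(\theta) = \frac{\left(2 \sin{\left(\theta \right)} + \cos{\left(\theta \right)}\right) e^{- 2 \theta}}{5} is an antiderivative of f.
Check: d/d\theta[\frac{\left(2 \sin{\left(\theta \right)} + \cos{\left(\theta \right)}\right) e^{- 2 \theta}}{5}] = - e^{- 2 \theta} \sin{\left(\theta \right)} = f(\theta).
F(3) = \frac{\cos{\left(3 \right)}}{5 e^{6}} + \frac{2 \sin{\left(3 \right)}}{5 e^{6}}; F(-1) = - \frac{2 e^{2} \sin{\left(1 \right)}}{5} + \frac{e^{2} \cos{\left(1 \right)}}{5}.
Integral = F(3) - F(-1) = - \frac{e^{2} \cos{\left(1 \right)}}{5} + \frac{\cos{\left(3 \right)}}{5 e^{6}} + \frac{2 \sin{\left(3 \right)}}{5 e^{6}} + \frac{2 e^{2} \sin{\left(1 \right)}}{5}.

Antiderivative: F(\theta) = \frac{\left(2 \sin{\left(\theta \right)} + \cos{\left(\theta \right)}\right) e^{- 2 \theta}}{5}; value = - \frac{e^{2} \cos{\left(1 \right)}}{5} + \frac{\cos{\left(3 \right)}}{5 e^{6}} + \frac{2 \sin{\left(3 \right)}}{5 e^{6}} + \frac{2 e^{2} \sin{\left(1 \right)}}{5}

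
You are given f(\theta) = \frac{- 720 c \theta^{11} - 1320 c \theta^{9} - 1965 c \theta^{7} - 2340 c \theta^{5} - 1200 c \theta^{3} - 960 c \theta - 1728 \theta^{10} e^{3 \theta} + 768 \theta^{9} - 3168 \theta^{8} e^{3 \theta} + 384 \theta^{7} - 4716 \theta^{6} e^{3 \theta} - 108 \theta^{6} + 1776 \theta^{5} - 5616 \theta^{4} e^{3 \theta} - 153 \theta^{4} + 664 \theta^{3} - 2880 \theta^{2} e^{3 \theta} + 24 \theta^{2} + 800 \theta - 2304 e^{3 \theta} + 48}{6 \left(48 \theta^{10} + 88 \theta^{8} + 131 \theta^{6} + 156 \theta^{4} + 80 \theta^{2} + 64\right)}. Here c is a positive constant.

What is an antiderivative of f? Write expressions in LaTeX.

For F(\theta) to be correct the identity F'(\theta) - f(\theta) = 0 must hold.
Check: d/d\theta[- \frac{5 c \theta^{2}}{4} + \frac{\theta}{8 \theta^{4} + 2 \theta^{2} + 8} - 2 e^{3 \theta} + \frac{4 \log{\left(\theta^{2} + \frac{4}{3} \right)}}{3} - \frac{1}{6 \theta^{4} + \frac{3 \theta^{2}}{2} + 6}] = \frac{- 720 c \theta^{11} - 1320 c \theta^{9} - 1965 c \theta^{7} - 2340 c \theta^{5} - 1200 c \theta^{3} - 960 c \theta - 1728 \theta^{10} e^{3 \theta} + 768 \theta^{9} - 3168 \theta^{8} e^{3 \theta} + 384 \theta^{7} - 4716 \theta^{6} e^{3 \theta} - 108 \theta^{6} + 1776 \theta^{5} - 5616 \theta^{4} e^{3 \theta} - 153 \theta^{4} + 664 \theta^{3} - 2880 \theta^{2} e^{3 \theta} + 24 \theta^{2} + 800 \theta - 2304 e^{3 \theta} + 48}{288 \theta^{10} + 528 \theta^{8} + 786 \theta^{6} + 936 \theta^{4} + 480 \theta^{2} + 384}, which equals f(\theta).

An antiderivative is F(\theta) = - \frac{5 c \theta^{2}}{4} + \frac{\theta}{8 \theta^{4} + 2 \theta^{2} + 8} - 2 e^{3 \theta} + \frac{4 \log{\left(\theta^{2} + \frac{4}{3} \right)}}{3} - \frac{1}{6 \theta^{4} + \frac{3 \theta^{2}}{2} + 6}.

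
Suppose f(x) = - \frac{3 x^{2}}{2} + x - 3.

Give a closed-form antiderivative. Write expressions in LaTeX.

The integrand splits into summands that can be handled one at a time.
Check: d/dx[- \frac{x^{3}}{2} + \frac{x^{2}}{2} - 3 x] = - \frac{3 x^{2}}{2} + x - 3 = f(x).

An antiderivative is F(x) = - \frac{x^{3}}{2} + \frac{x^{2}}{2} - 3 x.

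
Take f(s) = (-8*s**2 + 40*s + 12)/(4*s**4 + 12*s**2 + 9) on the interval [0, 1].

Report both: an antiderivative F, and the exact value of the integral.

f has the shape u'v + uv' for u = 1/(s**2 + 3/2) and v = 2*s - 5 — it is the derivative of the product u*v.
F(s) = 2*(2*s - 5)/(2*s**2 + 3) is an antiderivative of f.
Check: d/ds[2*(2*s - 5)/(2*s**2 + 3)] = (-8*s**2 + 40*s + 12)/(4*s**4 + 12*s**2 + 9) = f(s).
F(1) = -6/5; F(0) = -10/3.
Integral = F(1) - F(0) = 32/15.

Antiderivative: F(s) = 2*(2*s - 5)/(2*s**2 + 3); value = 32/15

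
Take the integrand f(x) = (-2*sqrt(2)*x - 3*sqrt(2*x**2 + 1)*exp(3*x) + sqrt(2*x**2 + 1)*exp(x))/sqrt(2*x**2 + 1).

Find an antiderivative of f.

An antiderivative is F(x) = -sqrt(2)*sqrt(2*x**2 + 1) - exp(3*x) + exp(x).

A first test for any F(x): its x-derivative must equal f(x) identically.
Check: d/dx[-sqrt(2)*sqrt(2*x**2 + 1) - exp(3*x) + exp(x)] = (-2*sqrt(2)*x - 3*sqrt(2*x**2 + 1)*exp(3*x) + sqrt(2*x**2 + 1)*exp(x))/sqrt(2*x**2 + 1) = f(x).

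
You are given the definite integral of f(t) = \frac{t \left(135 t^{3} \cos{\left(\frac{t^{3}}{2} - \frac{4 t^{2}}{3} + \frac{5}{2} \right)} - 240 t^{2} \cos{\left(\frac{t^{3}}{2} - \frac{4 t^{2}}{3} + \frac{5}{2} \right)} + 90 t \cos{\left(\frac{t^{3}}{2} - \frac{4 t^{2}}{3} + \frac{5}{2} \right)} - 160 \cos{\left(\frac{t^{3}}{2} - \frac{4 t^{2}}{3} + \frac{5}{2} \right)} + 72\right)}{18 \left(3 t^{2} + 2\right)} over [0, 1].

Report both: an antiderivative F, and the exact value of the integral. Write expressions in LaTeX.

An antiderivative F(t) passes only if d/dt[F] lands on f(t) exactly.
F(t) = \frac{2 \log{\left(3 t^{2} + 2 \right)} + 5 \sin{\left(\frac{t^{3}}{2} - \frac{4 t^{2}}{3} + \frac{5}{2} \right)}}{3} is an antiderivative of f.
Check: d/dt[\frac{2 \log{\left(3 t^{2} + 2 \right)} + 5 \sin{\left(\frac{t^{3}}{2} - \frac{4 t^{2}}{3} + \frac{5}{2} \right)}}{3}] = \frac{135 t^{4} \cos{\left(\frac{t^{3}}{2} - \frac{4 t^{2}}{3} + \frac{5}{2} \right)} - 240 t^{3} \cos{\left(\frac{t^{3}}{2} - \frac{4 t^{2}}{3} + \frac{5}{2} \right)} + 90 t^{2} \cos{\left(\frac{t^{3}}{2} - \frac{4 t^{2}}{3} + \frac{5}{2} \right)} - 160 t \cos{\left(\frac{t^{3}}{2} - \frac{4 t^{2}}{3} + \frac{5}{2} \right)} + 72 t}{54 t^{2} + 36}, which equals f(t).
F(1) = \frac{2 \log{\left(5 \right)}}{3} + \frac{5 \sin{\left(\frac{5}{3} \right)}}{3}; F(0) = \frac{2 \log{\left(2 \right)}}{3} + \frac{5 \sin{\left(\frac{5}{2} \right)}}{3}.
Integral = F(1) - F(0) = - \frac{5 \sin{\left(\frac{5}{2} \right)}}{3} - \frac{2 \log{\left(2 \right)}}{3} + \frac{2 \log{\left(5 \right)}}{3} + \frac{5 \sin{\left(\frac{5}{3} \right)}}{3}.

Antiderivative: F(t) = \frac{2 \log{\left(3 t^{2} + 2 \right)} + 5 \sin{\left(\frac{t^{3}}{2} - \frac{4 t^{2}}{3} + \frac{5}{2} \right)}}{3}; value = - \frac{5 \sin{\left(\frac{5}{2} \right)}}{3} - \frac{2 \log{\left(2 \right)}}{3} + \frac{2 \log{\left(5 \right)}}{3} + \frac{5 \sin{\left(\frac{5}{3} \right)}}{3}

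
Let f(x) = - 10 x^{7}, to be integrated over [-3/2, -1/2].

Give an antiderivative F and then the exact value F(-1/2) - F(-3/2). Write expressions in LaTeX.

Antiderivative: F(x) = - \frac{5 x^{8}}{4}; value = \frac{1025}{32}

An antiderivative F(x) passes only if d/dx[F] lands on f(x) exactly.
F(x) = - \frac{5 x^{8}}{4} is an antiderivative of f.
Check: d/dx[- \frac{5 x^{8}}{4}] = - 10 x^{7} = f(x).
F(-1/2) = - \frac{5}{1024}; F(-3/2) = - \frac{32805}{1024}.
Integral = F(-1/2) - F(-3/2) = \frac{1025}{32}.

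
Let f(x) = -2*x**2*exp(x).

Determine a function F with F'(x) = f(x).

f has the shape u'v + uv' for u = -2*x**2 + 4*x - 4 and v = exp(x) — it is the derivative of the product u*v.
Check: d/dx[2*(-x**2 + 2*x - 2)*exp(x)] = -2*x**2*exp(x) = f(x).

An antiderivative is F(x) = 2*(-x**2 + 2*x - 2)*exp(x).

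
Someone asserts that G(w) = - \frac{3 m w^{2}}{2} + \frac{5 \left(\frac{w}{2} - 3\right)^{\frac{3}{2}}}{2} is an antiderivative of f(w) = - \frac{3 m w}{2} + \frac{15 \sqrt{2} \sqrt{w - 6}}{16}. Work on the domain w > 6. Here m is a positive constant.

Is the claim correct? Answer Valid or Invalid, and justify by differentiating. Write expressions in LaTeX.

Invalid: d/dw[G] - f = - \frac{3 m w}{2}, which is not 0.

d/dw[G] = \frac{\sqrt{2} \left(- 24 \sqrt{2} m w + 15 \sqrt{w - 6}\right)}{16}
d/dw[G] - f(w) = - \frac{3 m w}{2} != 0.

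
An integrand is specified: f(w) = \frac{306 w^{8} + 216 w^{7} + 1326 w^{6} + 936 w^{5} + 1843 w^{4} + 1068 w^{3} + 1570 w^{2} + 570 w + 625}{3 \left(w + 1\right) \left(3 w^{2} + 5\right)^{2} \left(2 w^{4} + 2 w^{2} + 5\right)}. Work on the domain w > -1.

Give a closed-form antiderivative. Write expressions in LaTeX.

Check any antiderivative F(w) by computing F'(w) and comparing it with f(w).
Check: d/dw[\frac{15 w^{2} \log{\left(w + 1 \right)} + 9 w^{2} \log{\left(w^{4} + w^{2} + \frac{5}{2} \right)} + 25 \log{\left(w + 1 \right)} + 15 \log{\left(w^{4} + w^{2} + \frac{5}{2} \right)} - 9}{3 \left(3 w^{2} + 5\right)}] = \frac{306 w^{8} + 216 w^{7} + 1326 w^{6} + 936 w^{5} + 1843 w^{4} + 1068 w^{3} + 1570 w^{2} + 570 w + 625}{54 w^{9} + 54 w^{8} + 234 w^{7} + 234 w^{6} + 465 w^{5} + 465 w^{4} + 600 w^{3} + 600 w^{2} + 375 w + 375}, which equals f(w).

An antiderivative is F(w) = \frac{15 w^{2} \log{\left(w + 1 \right)} + 9 w^{2} \log{\left(w^{4} + w^{2} + \frac{5}{2} \right)} + 25 \log{\left(w + 1 \right)} + 15 \log{\left(w^{4} + w^{2} + \frac{5}{2} \right)} - 9}{3 \left(3 w^{2} + 5\right)}.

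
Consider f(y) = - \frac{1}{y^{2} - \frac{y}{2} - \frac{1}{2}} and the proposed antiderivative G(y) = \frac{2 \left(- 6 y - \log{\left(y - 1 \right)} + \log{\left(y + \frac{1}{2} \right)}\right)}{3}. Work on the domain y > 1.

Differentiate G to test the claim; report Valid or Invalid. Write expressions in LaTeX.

Invalid: d/dy[G] - f = -4, which is not 0.

d/dy[G] = \frac{- 8 y^{2} + 4 y + 2}{2 y^{2} - y - 1}
d/dy[G] - f(y) = -4 != 0.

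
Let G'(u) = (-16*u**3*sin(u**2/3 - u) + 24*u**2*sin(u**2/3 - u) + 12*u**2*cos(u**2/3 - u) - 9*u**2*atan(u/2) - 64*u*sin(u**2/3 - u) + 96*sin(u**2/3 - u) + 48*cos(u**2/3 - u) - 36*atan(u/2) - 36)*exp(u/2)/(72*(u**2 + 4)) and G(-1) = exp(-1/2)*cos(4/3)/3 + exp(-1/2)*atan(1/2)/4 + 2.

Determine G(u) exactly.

Recognize the product-rule pattern: G'(u) = v'r + vr' with v = cos(u**2/3 - u)/3 - atan(u/2)/4, r = exp(u/2), so integration by parts undoes it.
A general antiderivative is (cos(u**2/3 - u)/3 - atan(u/2)/4)*exp(u/2) + C.
The condition gives C = exp(-1/2)*cos(4/3)/3 + exp(-1/2)*atan(1/2)/4 + 2 - (exp(-1/2)*cos(4/3)/3 + exp(-1/2)*atan(1/2)/4) = 2.
So G(u) = (cos(u**2/3 - u)/3 - atan(u/2)/4)*exp(u/2) + 2.
Check: d/du[(cos(u**2/3 - u)/3 - atan(u/2)/4)*exp(u/2) + 2] = (-16*u**3*exp(u/2)*sin(u**2/3 - u) + 24*u**2*exp(u/2)*sin(u**2/3 - u) + 12*u**2*exp(u/2)*cos(u**2/3 - u) - 9*u**2*exp(u/2)*atan(u/2) - 64*u*exp(u/2)*sin(u**2/3 - u) + 96*exp(u/2)*sin(u**2/3 - u) + 48*exp(u/2)*cos(u**2/3 - u) - 36*exp(u/2)*atan(u/2) - 36*exp(u/2))/(72*u**2 + 288), which equals G'(u).

G(u) = (cos(u**2/3 - u)/3 - atan(u/2)/4)*exp(u/2) + 2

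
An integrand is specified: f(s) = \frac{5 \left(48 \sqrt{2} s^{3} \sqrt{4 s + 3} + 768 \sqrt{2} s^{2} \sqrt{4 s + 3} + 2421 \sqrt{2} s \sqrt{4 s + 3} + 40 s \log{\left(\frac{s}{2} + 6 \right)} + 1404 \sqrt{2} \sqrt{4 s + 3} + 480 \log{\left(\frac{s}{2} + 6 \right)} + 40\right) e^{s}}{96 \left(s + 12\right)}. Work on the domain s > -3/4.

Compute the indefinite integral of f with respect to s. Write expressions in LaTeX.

F(s) = 5 s^{2} \sqrt{2 s + \frac{3}{2}} e^{s} + \frac{15 s \sqrt{2 s + \frac{3}{2}} e^{s}}{2} + \frac{45 \sqrt{2 s + \frac{3}{2}} e^{s}}{16} + \frac{25 e^{s} \log{\left(\frac{s}{2} + 6 \right)}}{12} + C

Recognize the product-rule pattern: f = u'v + uv' with u = \frac{5 \left(2 s + \frac{3}{2}\right)^{\frac{5}{2}}}{4} + \frac{25 \log{\left(\frac{s}{2} + 6 \right)}}{12}, v = e^{s}, so integration by parts undoes it.
Check: d/ds[5 s^{2} \sqrt{2 s + \frac{3}{2}} e^{s} + \frac{15 s \sqrt{2 s + \frac{3}{2}} e^{s}}{2} + \frac{45 \sqrt{2 s + \frac{3}{2}} e^{s}}{16} + \frac{25 e^{s} \log{\left(\frac{s}{2} + 6 \right)}}{12}] = \frac{960 s^{4} e^{s} + 16080 s^{3} e^{s} + 59940 s^{2} e^{s} + 100 \sqrt{2} s \sqrt{4 s + 3} e^{s} \log{\left(\frac{s}{2} + 6 \right)} + 64395 s e^{s} + 1200 \sqrt{2} \sqrt{4 s + 3} e^{s} \log{\left(\frac{s}{2} + 6 \right)} + 100 \sqrt{2} \sqrt{4 s + 3} e^{s} + 21060 e^{s}}{48 \sqrt{2} s \sqrt{4 s + 3} + 576 \sqrt{2} \sqrt{4 s + 3}}, which equals f(s).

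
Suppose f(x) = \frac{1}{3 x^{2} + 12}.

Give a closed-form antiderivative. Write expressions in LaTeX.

An antiderivative is F(x) = \frac{\operatorname{atan}{\left(\frac{x}{2} \right)}}{6}.

Since d/dx undoes antidifferentiation here, F'(x) = f(x) is required of F(x).
Check: d/dx[\frac{\operatorname{atan}{\left(\frac{x}{2} \right)}}{6}] = \frac{1}{3 x^{2} + 12} = f(x).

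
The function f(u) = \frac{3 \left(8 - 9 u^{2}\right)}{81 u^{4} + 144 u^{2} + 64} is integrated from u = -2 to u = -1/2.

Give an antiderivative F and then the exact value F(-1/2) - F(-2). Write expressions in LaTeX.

Antiderivative: F(u) = \frac{3 u}{9 u^{2} + 8}; value = - \frac{9}{902}

f has the shape v'r + vr' for v = \frac{u}{2} and r = \frac{1}{\frac{3 u^{2}}{2} + \frac{4}{3}} — it is the derivative of the product v*r.
F(u) = \frac{3 u}{9 u^{2} + 8} is an antiderivative of f.
Check: d/du[\frac{3 u}{9 u^{2} + 8}] = \frac{24 - 27 u^{2}}{81 u^{4} + 144 u^{2} + 64}, which equals f(u).
F(-1/2) = - \frac{6}{41}; F(-2) = - \frac{3}{22}.
Integral = F(-1/2) - F(-2) = - \frac{9}{902}.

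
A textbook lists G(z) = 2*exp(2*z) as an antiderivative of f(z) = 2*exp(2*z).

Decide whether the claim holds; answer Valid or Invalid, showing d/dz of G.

Invalid: d/dz[G] - f = 2*exp(2*z), which is not 0.

d/dz[G] = 4*exp(2*z)
d/dz[G] - f(z) = 2*exp(2*z) != 0.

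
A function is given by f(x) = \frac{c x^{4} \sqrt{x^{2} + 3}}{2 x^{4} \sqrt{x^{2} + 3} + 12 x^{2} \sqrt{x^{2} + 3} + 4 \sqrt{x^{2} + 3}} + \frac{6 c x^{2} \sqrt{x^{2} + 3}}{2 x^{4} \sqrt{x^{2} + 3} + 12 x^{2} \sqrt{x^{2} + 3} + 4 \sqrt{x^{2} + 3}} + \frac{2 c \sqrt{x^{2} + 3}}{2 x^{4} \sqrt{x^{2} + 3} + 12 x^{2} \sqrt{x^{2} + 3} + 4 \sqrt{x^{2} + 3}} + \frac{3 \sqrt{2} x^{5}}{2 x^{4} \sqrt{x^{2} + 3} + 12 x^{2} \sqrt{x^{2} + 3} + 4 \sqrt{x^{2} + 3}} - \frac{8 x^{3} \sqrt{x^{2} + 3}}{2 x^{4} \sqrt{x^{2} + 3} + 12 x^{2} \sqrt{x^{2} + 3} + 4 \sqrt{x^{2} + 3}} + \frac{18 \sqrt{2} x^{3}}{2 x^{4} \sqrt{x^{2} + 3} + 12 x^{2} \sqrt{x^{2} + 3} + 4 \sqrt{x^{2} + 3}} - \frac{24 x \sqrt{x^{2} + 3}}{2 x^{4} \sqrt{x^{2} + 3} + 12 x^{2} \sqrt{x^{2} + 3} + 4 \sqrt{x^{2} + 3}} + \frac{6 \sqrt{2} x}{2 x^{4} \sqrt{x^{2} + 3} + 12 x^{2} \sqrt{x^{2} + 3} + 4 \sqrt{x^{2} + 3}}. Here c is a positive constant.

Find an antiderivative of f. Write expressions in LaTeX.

An antiderivative is F(x) = \frac{c x + 3 \sqrt{2} \sqrt{x^{2} + 3} - 2 \log{\left(\frac{x^{4}}{3} + 2 x^{2} + \frac{2}{3} \right)}}{2}.

The integrand splits into summands that can be handled one at a time.
Check: d/dx[\frac{c x + 3 \sqrt{2} \sqrt{x^{2} + 3} - 2 \log{\left(\frac{x^{4}}{3} + 2 x^{2} + \frac{2}{3} \right)}}{2}] = \frac{c x^{4} \sqrt{x^{2} + 3} + 6 c x^{2} \sqrt{x^{2} + 3} + 2 c \sqrt{x^{2} + 3} + 3 \sqrt{2} x^{5} - 8 x^{3} \sqrt{x^{2} + 3} + 18 \sqrt{2} x^{3} - 24 x \sqrt{x^{2} + 3} + 6 \sqrt{2} x}{2 x^{4} \sqrt{x^{2} + 3} + 12 x^{2} \sqrt{x^{2} + 3} + 4 \sqrt{x^{2} + 3}}, which equals f(x).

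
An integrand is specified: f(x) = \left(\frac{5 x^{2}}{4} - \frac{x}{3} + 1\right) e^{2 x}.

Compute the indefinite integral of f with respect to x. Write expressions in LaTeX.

F(x) = \frac{\left(30 x^{2} - 38 x + 43\right) e^{2 x}}{48} + C

Recognize the product-rule pattern: f = u'v + uv' with u = \frac{5 x^{2}}{8} - \frac{19 x}{24} + \frac{43}{48}, v = e^{2 x}, so integration by parts undoes it.
Check: d/dx[\frac{\left(30 x^{2} - 38 x + 43\right) e^{2 x}}{48}] = \frac{5 x^{2} e^{2 x}}{4} - \frac{x e^{2 x}}{3} + e^{2 x}, which equals f(x).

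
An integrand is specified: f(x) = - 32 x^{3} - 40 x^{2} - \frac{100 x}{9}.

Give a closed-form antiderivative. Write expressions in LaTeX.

f matches the chain-rule pattern g'(h)*h' with inner function h(x) = 2 x^{2} + \frac{5 x}{3}; substituting u = h(x) collapses the integral.
Check: d/dx[- \frac{2 x^{2} \left(6 x + 5\right)^{2}}{9}] = - 32 x^{3} - 40 x^{2} - \frac{100 x}{9} = f(x).

An antiderivative is F(x) = - \frac{2 x^{2} \left(6 x + 5\right)^{2}}{9}.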